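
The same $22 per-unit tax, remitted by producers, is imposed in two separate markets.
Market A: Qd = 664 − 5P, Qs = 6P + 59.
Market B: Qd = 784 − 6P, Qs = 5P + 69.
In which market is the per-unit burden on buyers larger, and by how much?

Market A, by $2.

Market A: pre-tax P* = $55, Q* = 389; post-tax Q = 329; per-unit burden on buyers = $12.
Market B: pre-tax P* = $65, Q* = 394; post-tax Q = 334; per-unit burden on buyers = $10.
Difference: $12 vs $10 → market A is larger by $2.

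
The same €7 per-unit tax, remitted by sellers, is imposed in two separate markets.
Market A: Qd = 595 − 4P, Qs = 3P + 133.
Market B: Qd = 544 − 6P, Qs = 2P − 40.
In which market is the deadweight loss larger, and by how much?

Market A: pre-tax P* = €66, Q* = 331; post-tax Q = 319; deadweight loss = €42.
Market B: pre-tax P* = €73, Q* = 106; post-tax Q = 95.5; deadweight loss = €36.75.
Difference: €42 vs €36.75 → market A is larger by €5.25.

Market A, by €5.25.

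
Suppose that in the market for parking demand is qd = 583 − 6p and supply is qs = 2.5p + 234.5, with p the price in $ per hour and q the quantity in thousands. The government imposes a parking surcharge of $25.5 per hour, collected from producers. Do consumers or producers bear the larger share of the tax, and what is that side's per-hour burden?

Producers bear the larger share: $18 per hour.

Without the tax, 583 − 6p = 2.5p + 234.5 gives 8.5p = 348.5, so p* = $41 and q* = 337.
With the tax collected from producers, supply shifts: qs = 2.5(p − 25.5) + 234.5.
Solving gives q = 292 with consumers paying $48.5 and producers receiving $23 (the $25.5 wedge).
Per-hour burden: consumers $7.5, producers $18.
Producers take the larger share because supply is less price-elastic here (demand slope 6 vs supply slope 2.5).
The less price-elastic side of the market bears the larger share of a per-unit tax.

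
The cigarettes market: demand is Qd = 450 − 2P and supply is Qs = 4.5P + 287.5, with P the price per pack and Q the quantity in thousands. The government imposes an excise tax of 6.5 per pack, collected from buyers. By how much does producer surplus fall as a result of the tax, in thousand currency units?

Producer surplus falls by 791 thousand.

Before the tax: set 450 − 2P = 4.5P + 287.5 → P* = 25, Q* = 400.
With the tax collected from buyers, demand (in seller-price terms) shifts: Qd = 450 − 2(P + 6.5).
Solving gives Q = 391 with buyers paying 29.5 and sellers receiving 23 (the 6.5 wedge).
ΔPS is the trapezoid between Q = 391 and Q = 400 of height 2: ½ · (400 + 391) · 2 = 791.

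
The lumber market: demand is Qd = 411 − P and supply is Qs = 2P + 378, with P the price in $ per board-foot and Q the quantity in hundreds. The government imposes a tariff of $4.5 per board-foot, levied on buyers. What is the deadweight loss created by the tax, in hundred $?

Deadweight loss = $6.75 hundred.

Before the tax: set 411 − P = 2P + 378 → P* = $11, Q* = 400.
With the tax collected from buyers, demand (in seller-price terms) shifts: Qd = 411 − (P + 4.5).
New equilibrium: buyers pay $14, sellers receive $9.5, Q = 397. (Wedge: Pb − Ps = 4.5.)
Quantity falls by |ΔQ| = |400 − 397| = 3.
DWL = ½ · t · |ΔQ| = ½ · 4.5 · 3 = $6.75.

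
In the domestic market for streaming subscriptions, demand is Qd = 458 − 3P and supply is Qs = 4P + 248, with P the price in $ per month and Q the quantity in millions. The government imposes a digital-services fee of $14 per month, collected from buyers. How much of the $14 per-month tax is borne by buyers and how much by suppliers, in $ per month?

Buyers bear $8 per month; suppliers bear $6 per month.

Without the tax, 458 − 3P = 4P + 248 gives 7P = 210, so P* = $30 and Q* = 368.
With the tax collected from buyers, demand (in seller-price terms) shifts: Qd = 458 − 3(P + 14).
New equilibrium: buyers pay $38, suppliers receive $24, Q = 344. (Wedge: Pb − Ps = 14.)
Burden on buyers: $8; on suppliers: $6. (They sum to $14.)
The less price-elastic side of the market bears the larger share of a per-unit tax.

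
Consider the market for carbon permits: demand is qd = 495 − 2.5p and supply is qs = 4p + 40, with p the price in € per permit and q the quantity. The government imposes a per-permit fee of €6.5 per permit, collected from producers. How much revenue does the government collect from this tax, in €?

Tax revenue = €2015.

Before the tax: set 495 − 2.5p = 4p + 40 → p* = €70, q* = 320.
With the tax collected from producers, supply shifts: qs = 4(p − 6.5) + 40.
New equilibrium: consumers pay €74, producers receive €67.5, q = 310. (Wedge: pb − ps = 6.5.)
Revenue = t · Q = 6.5 · 310 = €2015.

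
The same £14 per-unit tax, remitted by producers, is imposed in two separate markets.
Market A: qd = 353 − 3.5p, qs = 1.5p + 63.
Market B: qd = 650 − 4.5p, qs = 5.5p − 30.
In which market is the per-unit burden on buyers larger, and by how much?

Market B, by £3.5.

Market A: pre-tax p* = £58, q* = 150; post-tax q = 135.3; per-unit burden on buyers = £4.2.
Market B: pre-tax p* = £68, q* = 344; post-tax q = 309.35; per-unit burden on buyers = £7.7.
Difference: £4.2 vs £7.7 → market B is larger by £3.5.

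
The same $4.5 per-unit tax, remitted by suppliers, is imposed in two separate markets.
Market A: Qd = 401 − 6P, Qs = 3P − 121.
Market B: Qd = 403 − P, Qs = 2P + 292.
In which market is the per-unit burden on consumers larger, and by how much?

Market A: pre-tax P* = $58, Q* = 53; post-tax Q = 44; per-unit burden on consumers = $1.5.
Market B: pre-tax P* = $37, Q* = 366; post-tax Q = 363; per-unit burden on consumers = $3.
Difference: $1.5 vs $3 → market B is larger by $1.5.

Market B, by $1.5.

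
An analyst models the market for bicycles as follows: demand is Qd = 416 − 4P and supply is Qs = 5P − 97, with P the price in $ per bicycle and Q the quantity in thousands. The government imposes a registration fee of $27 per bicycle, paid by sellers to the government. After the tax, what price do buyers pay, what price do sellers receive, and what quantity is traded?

Before the tax: set 416 − 4P = 5P − 97 → P* = $57, Q* = 188.
With the tax collected from sellers, supply shifts: Qs = 5(P − 27) − 97.
New equilibrium: buyers pay $72, sellers receive $45, Q = 128. (Wedge: Pb − Ps = 27.)
The less price-elastic side of the market bears the larger share of a per-unit tax.

Buyers pay $72; sellers receive $45; quantity = 128.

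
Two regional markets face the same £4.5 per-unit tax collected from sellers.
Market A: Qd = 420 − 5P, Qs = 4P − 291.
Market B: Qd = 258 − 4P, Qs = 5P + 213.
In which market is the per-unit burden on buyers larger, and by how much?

Market B, by £0.5.

Market A: pre-tax P* = £79, Q* = 25; post-tax Q = 15; per-unit burden on buyers = £2.
Market B: pre-tax P* = £5, Q* = 238; post-tax Q = 228; per-unit burden on buyers = £2.5.
Difference: £2 vs £2.5 → market B is larger by £0.5.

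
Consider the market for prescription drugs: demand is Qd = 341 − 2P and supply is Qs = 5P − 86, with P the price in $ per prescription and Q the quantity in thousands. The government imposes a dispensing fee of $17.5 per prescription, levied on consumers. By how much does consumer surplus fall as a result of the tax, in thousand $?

Consumer surplus falls by $2581.25 thousand.

Before the tax: set 341 − 2P = 5P − 86 → P* = $61, Q* = 219.
With the tax collected from consumers, demand (in seller-price terms) shifts: Qd = 341 − 2(P + 17.5).
New equilibrium: consumers pay $73.5, producers receive $56, Q = 194. (Wedge: Pb − Ps = 17.5.)
ΔCS is the trapezoid between Q = 194 and Q = 219 of height $12.5: ½ · (219 + 194) · 12.5 = $2581.25.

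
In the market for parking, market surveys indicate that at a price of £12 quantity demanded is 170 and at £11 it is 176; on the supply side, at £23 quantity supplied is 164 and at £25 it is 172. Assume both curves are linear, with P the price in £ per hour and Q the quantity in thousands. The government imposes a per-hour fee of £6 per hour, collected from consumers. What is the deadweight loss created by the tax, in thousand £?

Deadweight loss = £43.2 thousand.

Demand slope: (176 − 170)/(11 − 12) = -6, so Qd = 242 − 6P.
Supply slope: (172 − 164)/(25 − 23) = 4, so Qs = 4P + 72.
Before the tax: set 242 − 6P = 4P + 72 → P* = £17, Q* = 140.
With the tax collected from consumers, demand (in seller-price terms) shifts: Qd = 242 − 6(P + 6).
Solving gives Q = 125.6 with consumers paying £19.4 and producers receiving £13.4 (the £6 wedge).
Quantity falls by |ΔQ| = |140 − 125.6| = 14.4.
DWL = ½ · t · |ΔQ| = ½ · 6 · 14.4 = £43.2.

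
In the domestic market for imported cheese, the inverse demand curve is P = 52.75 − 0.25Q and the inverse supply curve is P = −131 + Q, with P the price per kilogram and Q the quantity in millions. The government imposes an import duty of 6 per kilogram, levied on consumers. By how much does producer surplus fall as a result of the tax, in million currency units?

Inverting to Q(P) form: Qd = 211 − 4P; Qs = P + 131.
Before the tax: set 211 − 4P = P + 131 → P* = 16, Q* = 147.
With the tax collected from consumers, demand (in seller-price terms) shifts: Qd = 211 − 4(P + 6).
Solving gives Q = 142.2 with consumers paying 17.2 and producers receiving 11.2 (the 6 wedge).
ΔPS is the trapezoid between Q = 142.2 and Q = 147 of height 4.8: ½ · (147 + 142.2) · 4.8 = 694.08.

Producer surplus falls by 694.08 million.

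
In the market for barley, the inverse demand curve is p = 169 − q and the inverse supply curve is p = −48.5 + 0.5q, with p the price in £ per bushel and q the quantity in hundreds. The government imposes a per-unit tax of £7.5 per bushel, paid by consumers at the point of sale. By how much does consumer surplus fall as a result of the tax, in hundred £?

Consumer surplus falls by £712.5 hundred.

Inverting to q(p) form: qd = 169 − p; qs = 2p + 97.
Without the tax, 169 − p = 2p + 97 gives 3p = 72, so p* = £24 and q* = 145.
With the tax collected from consumers, demand (in seller-price terms) shifts: qd = 169 − (p + 7.5).
New equilibrium: consumers pay £29, suppliers receive £21.5, q = 140. (Wedge: pb − ps = 7.5.)
ΔCS is the trapezoid between Q = 140 and Q = 145 of height £5: ½ · (145 + 140) · 5 = £712.5.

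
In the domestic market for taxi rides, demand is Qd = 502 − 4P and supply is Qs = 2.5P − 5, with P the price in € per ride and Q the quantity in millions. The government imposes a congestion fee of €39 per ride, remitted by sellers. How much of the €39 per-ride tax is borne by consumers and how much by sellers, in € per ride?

Without the tax, 502 − 4P = 2.5P − 5 gives 6.5P = 507, so P* = €78 and Q* = 190.
With the tax collected from sellers, supply shifts: Qs = 2.5(P − 39) − 5.
Solving gives Q = 130 with consumers paying €93 and sellers receiving €54 (the €39 wedge).
Burden on consumers: €15; on sellers: €24. (They sum to €39.)

Consumers bear €15 per ride; sellers bear €24 per ride.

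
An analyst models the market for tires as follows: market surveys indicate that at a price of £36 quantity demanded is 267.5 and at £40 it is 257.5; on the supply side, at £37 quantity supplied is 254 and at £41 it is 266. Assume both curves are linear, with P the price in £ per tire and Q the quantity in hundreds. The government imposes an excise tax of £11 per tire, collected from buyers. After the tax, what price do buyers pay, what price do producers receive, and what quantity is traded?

Buyers pay £45; producers receive £34; quantity = 245.

Demand slope: (257.5 − 267.5)/(40 − 36) = -2.5, so Qd = 357.5 − 2.5P.
Supply slope: (266 − 254)/(41 − 37) = 3, so Qs = 3P + 143.
Without the tax, 357.5 − 2.5P = 3P + 143 gives 5.5P = 214.5, so P* = £39 and Q* = 260.
With the tax collected from buyers, demand (in seller-price terms) shifts: Qd = 357.5 − 2.5(P + 11).
New equilibrium: buyers pay £45, producers receive £34, Q = 245. (Wedge: Pb − Ps = 11.)
The less price-elastic side of the market bears the larger share of a per-unit tax.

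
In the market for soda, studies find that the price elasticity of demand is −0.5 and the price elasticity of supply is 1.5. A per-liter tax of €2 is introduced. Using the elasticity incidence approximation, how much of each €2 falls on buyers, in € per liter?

Buyers bear ≈ €1.5 per liter.

Incidence ratio: buyers' share ≈ εs / (εs + |εd|) = 1.5 / (1.5 + 0.5) = 0.75.
So buyers bear ≈ 0.75 × €2 = €1.5; suppliers bear €0.5.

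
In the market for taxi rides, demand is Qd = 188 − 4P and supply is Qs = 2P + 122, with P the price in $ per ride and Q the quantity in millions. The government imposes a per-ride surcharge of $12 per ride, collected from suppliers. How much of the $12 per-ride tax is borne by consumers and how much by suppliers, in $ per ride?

Consumers bear $4 per ride; suppliers bear $8 per ride.

Without the tax, 188 − 4P = 2P + 122 gives 6P = 66, so P* = $11 and Q* = 144.
With the tax collected from suppliers, supply shifts: Qs = 2(P − 12) + 122.
New equilibrium: consumers pay $15, suppliers receive $3, Q = 128. (Wedge: Pb − Ps = 12.)
Burden on consumers: $4; on suppliers: $8. (They sum to $12.)
The less price-elastic side of the market bears the larger share of a per-unit tax.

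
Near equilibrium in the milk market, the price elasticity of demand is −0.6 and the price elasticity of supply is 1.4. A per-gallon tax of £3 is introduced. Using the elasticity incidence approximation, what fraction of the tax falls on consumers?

Incidence ratio: consumers' share ≈ εs / (εs + |εd|) = 1.4 / (1.4 + 0.6) = 0.7.
Supply is the more elastic side, so consumers bear the larger share.

Consumers' share ≈ 0.7.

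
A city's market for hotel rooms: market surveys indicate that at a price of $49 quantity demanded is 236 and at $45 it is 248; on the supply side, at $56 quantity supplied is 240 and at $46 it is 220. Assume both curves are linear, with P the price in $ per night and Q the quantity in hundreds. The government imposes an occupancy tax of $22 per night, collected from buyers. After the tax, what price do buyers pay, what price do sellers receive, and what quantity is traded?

Buyers pay $59.8; sellers receive $37.8; quantity = 203.6.

Demand slope: (248 − 236)/(45 − 49) = -3, so Qd = 383 − 3P.
Supply slope: (220 − 240)/(46 − 56) = 2, so Qs = 2P + 128.
Without the tax, 383 − 3P = 2P + 128 gives 5P = 255, so P* = $51 and Q* = 230.
With the tax collected from buyers, demand (in seller-price terms) shifts: Qd = 383 − 3(P + 22).
Solving gives Q = 203.6 with buyers paying $59.8 and sellers receiving $37.8 (the $22 wedge).
The less price-elastic side of the market bears the larger share of a per-unit tax.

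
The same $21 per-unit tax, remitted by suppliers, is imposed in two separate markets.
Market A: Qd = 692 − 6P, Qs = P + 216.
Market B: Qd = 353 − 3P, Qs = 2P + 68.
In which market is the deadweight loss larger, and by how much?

Market B, by $75.6.

Market A: pre-tax P* = $68, Q* = 284; post-tax Q = 266; deadweight loss = $189.
Market B: pre-tax P* = $57, Q* = 182; post-tax Q = 156.8; deadweight loss = $264.6.
Difference: $189 vs $264.6 → market B is larger by $75.6.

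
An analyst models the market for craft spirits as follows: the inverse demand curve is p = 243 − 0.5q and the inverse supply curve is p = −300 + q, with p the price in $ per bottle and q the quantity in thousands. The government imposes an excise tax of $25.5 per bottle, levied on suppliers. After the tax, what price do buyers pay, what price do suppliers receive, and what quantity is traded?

Rewrite in direct form: qd = 486 − 2p and qs = p + 300.
Without the tax, 486 − 2p = p + 300 gives 3p = 186, so p* = $62 and q* = 362.
With the tax collected from suppliers, supply shifts: qs = (p − 25.5) + 300.
Solving gives q = 345 with buyers paying $70.5 and suppliers receiving $45 (the $25.5 wedge).
The less price-elastic side of the market bears the larger share of a per-unit tax.

Buyers pay $70.5; suppliers receive $45; quantity = 345.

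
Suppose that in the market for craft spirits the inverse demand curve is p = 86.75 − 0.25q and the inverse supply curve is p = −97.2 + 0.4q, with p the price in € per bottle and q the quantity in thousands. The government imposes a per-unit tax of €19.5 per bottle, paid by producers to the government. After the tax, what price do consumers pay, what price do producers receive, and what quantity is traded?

Consumers pay €23.5; producers receive €4; quantity = 253.

Rewrite in direct form: qd = 347 − 4p and qs = 2.5p + 243.
Before the tax: set 347 − 4p = 2.5p + 243 → p* = €16, q* = 283.
With the tax collected from producers, supply shifts: qs = 2.5(p − 19.5) + 243.
Solving gives q = 253 with consumers paying €23.5 and producers receiving €4 (the €19.5 wedge).
The less price-elastic side of the market bears the larger share of a per-unit tax.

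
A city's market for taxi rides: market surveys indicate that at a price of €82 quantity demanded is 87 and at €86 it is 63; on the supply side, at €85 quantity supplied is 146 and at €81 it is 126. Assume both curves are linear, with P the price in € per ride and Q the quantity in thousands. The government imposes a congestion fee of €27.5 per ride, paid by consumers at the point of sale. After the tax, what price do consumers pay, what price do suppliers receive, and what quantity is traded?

Consumers pay €90.5; suppliers receive €63; quantity = 36.

Demand slope: (63 − 87)/(86 − 82) = -6, so Qd = 579 − 6P.
Supply slope: (126 − 146)/(81 − 85) = 5, so Qs = 5P − 279.
Before the tax: set 579 − 6P = 5P − 279 → P* = €78, Q* = 111.
With the tax collected from consumers, demand (in seller-price terms) shifts: Qd = 579 − 6(P + 27.5).
Solving gives Q = 36 with consumers paying €90.5 and suppliers receiving €63 (the €27.5 wedge).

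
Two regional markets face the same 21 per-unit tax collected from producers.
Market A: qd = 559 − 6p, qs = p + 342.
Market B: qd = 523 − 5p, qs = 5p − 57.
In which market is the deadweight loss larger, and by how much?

Market A: pre-tax p* = 31, q* = 373; post-tax q = 355; deadweight loss = 189.
Market B: pre-tax p* = 58, q* = 233; post-tax q = 180.5; deadweight loss = 551.25.
Difference: 189 vs 551.25 → market B is larger by 362.25.

Market B, by 362.25.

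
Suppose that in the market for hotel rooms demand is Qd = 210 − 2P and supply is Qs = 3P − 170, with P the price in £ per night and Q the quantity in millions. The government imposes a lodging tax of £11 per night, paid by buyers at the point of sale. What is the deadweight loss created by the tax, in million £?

Without the tax, 210 − 2P = 3P − 170 gives 5P = 380, so P* = £76 and Q* = 58.
With the tax collected from buyers, demand (in seller-price terms) shifts: Qd = 210 − 2(P + 11).
Solving gives Q = 44.8 with buyers paying £82.6 and producers receiving £71.6 (the £11 wedge).
Quantity falls by |ΔQ| = |58 − 44.8| = 13.2.
DWL = ½ · t · |ΔQ| = ½ · 11 · 13.2 = £72.6.

Deadweight loss = £72.6 million.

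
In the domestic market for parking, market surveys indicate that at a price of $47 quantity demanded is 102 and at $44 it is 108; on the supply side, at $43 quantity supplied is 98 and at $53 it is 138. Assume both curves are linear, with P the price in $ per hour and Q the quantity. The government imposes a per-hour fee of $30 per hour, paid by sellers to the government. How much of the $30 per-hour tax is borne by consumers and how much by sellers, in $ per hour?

Demand slope: (108 − 102)/(44 − 47) = -2, so Qd = 196 − 2P.
Supply slope: (138 − 98)/(53 − 43) = 4, so Qs = 4P − 74.
Without the tax, 196 − 2P = 4P − 74 gives 6P = 270, so P* = $45 and Q* = 106.
With the tax collected from sellers, supply shifts: Qs = 4(P − 30) − 74.
Solving gives Q = 66 with consumers paying $65 and sellers receiving $35 (the $30 wedge).
Burden on consumers: $20; on sellers: $10. (They sum to $30.)
The less price-elastic side of the market bears the larger share of a per-unit tax.

Consumers bear $20 per hour; sellers bear $10 per hour.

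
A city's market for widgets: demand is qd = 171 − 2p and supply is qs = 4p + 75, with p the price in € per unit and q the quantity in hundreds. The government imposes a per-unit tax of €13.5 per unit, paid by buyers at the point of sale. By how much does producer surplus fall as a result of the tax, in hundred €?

Producer surplus falls by €585 hundred.

Before the tax: set 171 − 2p = 4p + 75 → p* = €16, q* = 139.
With the tax collected from buyers, demand (in seller-price terms) shifts: qd = 171 − 2(p + 13.5).
Solving gives q = 121 with buyers paying €25 and sellers receiving €11.5 (the €13.5 wedge).
ΔPS is the trapezoid between Q = 121 and Q = 139 of height €4.5: ½ · (139 + 121) · 4.5 = €585.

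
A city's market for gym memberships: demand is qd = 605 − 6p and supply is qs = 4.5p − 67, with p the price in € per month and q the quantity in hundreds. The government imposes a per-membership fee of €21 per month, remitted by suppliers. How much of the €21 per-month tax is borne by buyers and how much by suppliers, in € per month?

Buyers bear €9 per month; suppliers bear €12 per month.

Before the tax: set 605 − 6p = 4.5p − 67 → p* = €64, q* = 221.
With the tax collected from suppliers, supply shifts: qs = 4.5(p − 21) − 67.
Solving gives q = 167 with buyers paying €73 and suppliers receiving €52 (the €21 wedge).
Burden on buyers: €9; on suppliers: €12. (They sum to €21.)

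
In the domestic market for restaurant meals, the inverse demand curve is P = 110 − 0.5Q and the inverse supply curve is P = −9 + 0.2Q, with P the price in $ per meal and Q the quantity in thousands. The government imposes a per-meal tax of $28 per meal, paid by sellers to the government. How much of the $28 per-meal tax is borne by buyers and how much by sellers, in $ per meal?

Buyers bear $20 per meal; sellers bear $8 per meal.

Inverting to Q(P) form: Qd = 220 − 2P; Qs = 5P + 45.
Without the tax, 220 − 2P = 5P + 45 gives 7P = 175, so P* = $25 and Q* = 170.
With the tax collected from sellers, supply shifts: Qs = 5(P − 28) + 45.
New equilibrium: buyers pay $45, sellers receive $17, Q = 130. (Wedge: Pb − Ps = 28.)
Burden on buyers: $20; on sellers: $8. (They sum to $28.)
The less price-elastic side of the market bears the larger share of a per-unit tax.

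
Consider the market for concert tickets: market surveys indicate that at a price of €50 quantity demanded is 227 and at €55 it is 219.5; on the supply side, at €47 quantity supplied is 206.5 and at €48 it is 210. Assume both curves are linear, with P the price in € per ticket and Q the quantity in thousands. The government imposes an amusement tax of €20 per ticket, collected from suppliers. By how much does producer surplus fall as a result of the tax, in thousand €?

Demand slope: (219.5 − 227)/(55 − 50) = -1.5, so Qd = 302 − 1.5P.
Supply slope: (210 − 206.5)/(48 − 47) = 3.5, so Qs = 3.5P + 42.
Before the tax: set 302 − 1.5P = 3.5P + 42 → P* = €52, Q* = 224.
With the tax collected from suppliers, supply shifts: Qs = 3.5(P − 20) + 42.
New equilibrium: consumers pay €66, suppliers receive €46, Q = 203. (Wedge: Pb − Ps = 20.)
ΔPS is the trapezoid between Q = 203 and Q = 224 of height €6: ½ · (224 + 203) · 6 = €1281.

Producer surplus falls by €1281 thousand.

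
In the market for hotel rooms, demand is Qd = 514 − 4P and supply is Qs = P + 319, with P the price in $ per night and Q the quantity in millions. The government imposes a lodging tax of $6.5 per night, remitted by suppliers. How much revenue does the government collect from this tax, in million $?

Without the tax, 514 − 4P = P + 319 gives 5P = 195, so P* = $39 and Q* = 358.
With the tax collected from suppliers, supply shifts: Qs = (P − 6.5) + 319.
New equilibrium: buyers pay $40.3, suppliers receive $33.8, Q = 352.8. (Wedge: Pb − Ps = 6.5.)
Revenue = t · Q = 6.5 · 352.8 = $2293.2.

Tax revenue = $2293.2 million.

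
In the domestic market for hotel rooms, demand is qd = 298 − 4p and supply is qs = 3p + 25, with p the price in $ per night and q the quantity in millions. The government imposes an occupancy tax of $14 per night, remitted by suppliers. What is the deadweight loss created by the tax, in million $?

Without the tax, 298 − 4p = 3p + 25 gives 7p = 273, so p* = $39 and q* = 142.
With the tax collected from suppliers, supply shifts: qs = 3(p − 14) + 25.
New equilibrium: consumers pay $45, suppliers receive $31, q = 118. (Wedge: pb − ps = 14.)
Quantity falls by |ΔQ| = |142 − 118| = 24.
DWL = ½ · t · |ΔQ| = ½ · 14 · 24 = $168.

Deadweight loss = $168 million.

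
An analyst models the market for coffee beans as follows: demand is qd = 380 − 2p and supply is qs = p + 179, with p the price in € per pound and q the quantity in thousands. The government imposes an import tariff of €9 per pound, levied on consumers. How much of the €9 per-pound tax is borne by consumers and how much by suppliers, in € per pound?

Without the tax, 380 − 2p = p + 179 gives 3p = 201, so p* = €67 and q* = 246.
With the tax collected from consumers, demand (in seller-price terms) shifts: qd = 380 − 2(p + 9).
Solving gives q = 240 with consumers paying €70 and suppliers receiving €61 (the €9 wedge).
Burden on consumers: €3; on suppliers: €6. (They sum to €9.)

Consumers bear €3 per pound; suppliers bear €6 per pound.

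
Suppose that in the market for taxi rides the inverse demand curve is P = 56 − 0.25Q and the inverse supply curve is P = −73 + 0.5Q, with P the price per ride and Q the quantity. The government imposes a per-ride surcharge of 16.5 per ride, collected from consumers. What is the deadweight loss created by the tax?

Inverting to Q(P) form: Qd = 224 − 4P; Qs = 2P + 146.
Without the tax, 224 − 4P = 2P + 146 gives 6P = 78, so P* = 13 and Q* = 172.
With the tax collected from consumers, demand (in seller-price terms) shifts: Qd = 224 − 4(P + 16.5).
Solving gives Q = 150 with consumers paying 18.5 and producers receiving 2 (the 16.5 wedge).
Quantity falls by |ΔQ| = |172 − 150| = 22.
DWL = ½ · t · |ΔQ| = ½ · 16.5 · 22 = 181.5.

Deadweight loss = 181.5.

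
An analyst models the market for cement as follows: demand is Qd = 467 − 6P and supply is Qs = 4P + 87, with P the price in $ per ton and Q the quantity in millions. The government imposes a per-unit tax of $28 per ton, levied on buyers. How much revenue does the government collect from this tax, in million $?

Without the tax, 467 − 6P = 4P + 87 gives 10P = 380, so P* = $38 and Q* = 239.
With the tax collected from buyers, demand (in seller-price terms) shifts: Qd = 467 − 6(P + 28).
Solving gives Q = 171.8 with buyers paying $49.2 and suppliers receiving $21.2 (the $28 wedge).
Revenue = t · Q = 28 · 171.8 = $4810.4.

Tax revenue = $4810.4 million.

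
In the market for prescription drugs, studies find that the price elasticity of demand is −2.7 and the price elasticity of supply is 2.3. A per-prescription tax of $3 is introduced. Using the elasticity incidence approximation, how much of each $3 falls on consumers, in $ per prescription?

Consumers bear ≈ $1.38 per prescription.

Incidence ratio: consumers' share ≈ εs / (εs + |εd|) = 2.3 / (2.3 + 2.7) = 0.46.
So consumers bear ≈ 0.46 × $3 = $1.38; suppliers bear $1.62.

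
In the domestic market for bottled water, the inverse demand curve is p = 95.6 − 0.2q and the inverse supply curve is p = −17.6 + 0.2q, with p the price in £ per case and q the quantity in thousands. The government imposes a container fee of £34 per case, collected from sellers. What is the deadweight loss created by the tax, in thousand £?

Inverting to q(p) form: qd = 478 − 5p; qs = 5p + 88.
Without the tax, 478 − 5p = 5p + 88 gives 10p = 390, so p* = £39 and q* = 283.
With the tax collected from sellers, supply shifts: qs = 5(p − 34) + 88.
New equilibrium: consumers pay £56, sellers receive £22, q = 198. (Wedge: pb − ps = 34.)
Quantity falls by |ΔQ| = |283 − 198| = 85.
DWL = ½ · t · |ΔQ| = ½ · 34 · 85 = £1445.

Deadweight loss = £1445 thousand.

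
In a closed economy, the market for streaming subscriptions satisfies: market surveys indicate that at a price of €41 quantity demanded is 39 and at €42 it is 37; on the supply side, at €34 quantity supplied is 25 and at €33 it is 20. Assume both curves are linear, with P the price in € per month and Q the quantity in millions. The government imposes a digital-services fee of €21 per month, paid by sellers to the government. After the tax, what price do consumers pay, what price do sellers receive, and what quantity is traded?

Demand slope: (37 − 39)/(42 − 41) = -2, so Qd = 121 − 2P.
Supply slope: (20 − 25)/(33 − 34) = 5, so Qs = 5P − 145.
Without the tax, 121 − 2P = 5P − 145 gives 7P = 266, so P* = €38 and Q* = 45.
With the tax collected from sellers, supply shifts: Qs = 5(P − 21) − 145.
New equilibrium: consumers pay €53, sellers receive €32, Q = 15. (Wedge: Pb − Ps = 21.)

Consumers pay €53; sellers receive €32; quantity = 15.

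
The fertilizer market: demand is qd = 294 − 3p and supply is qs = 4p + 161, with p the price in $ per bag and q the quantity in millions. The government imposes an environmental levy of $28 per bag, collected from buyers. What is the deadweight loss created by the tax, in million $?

Without the tax, 294 − 3p = 4p + 161 gives 7p = 133, so p* = $19 and q* = 237.
With the tax collected from buyers, demand (in seller-price terms) shifts: qd = 294 − 3(p + 28).
New equilibrium: buyers pay $35, producers receive $7, q = 189. (Wedge: pb − ps = 28.)
Quantity falls by |ΔQ| = |237 − 189| = 48.
DWL = ½ · t · |ΔQ| = ½ · 28 · 48 = $672.

Deadweight loss = $672 million.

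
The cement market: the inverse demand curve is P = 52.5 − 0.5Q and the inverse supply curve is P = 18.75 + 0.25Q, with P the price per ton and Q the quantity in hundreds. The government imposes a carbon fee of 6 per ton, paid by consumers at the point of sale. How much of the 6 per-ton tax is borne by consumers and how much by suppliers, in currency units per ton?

Inverting to Q(P) form: Qd = 105 − 2P; Qs = 4P − 75.
Before the tax: set 105 − 2P = 4P − 75 → P* = 30, Q* = 45.
With the tax collected from consumers, demand (in seller-price terms) shifts: Qd = 105 − 2(P + 6).
Solving gives Q = 37 with consumers paying 34 and suppliers receiving 28 (the 6 wedge).
Burden on consumers: 4; on suppliers: 2. (They sum to 6.)
The less price-elastic side of the market bears the larger share of a per-unit tax.

Consumers bear 4 per ton; suppliers bear 2 per ton.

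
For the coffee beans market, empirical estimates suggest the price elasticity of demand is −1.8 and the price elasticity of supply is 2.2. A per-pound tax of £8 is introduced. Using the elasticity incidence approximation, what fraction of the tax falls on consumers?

Consumers' share ≈ 0.55.

Incidence ratio: consumers' share ≈ εs / (εs + |εd|) = 2.2 / (2.2 + 1.8) = 0.55.
Supply is the more elastic side, so consumers bear the larger share.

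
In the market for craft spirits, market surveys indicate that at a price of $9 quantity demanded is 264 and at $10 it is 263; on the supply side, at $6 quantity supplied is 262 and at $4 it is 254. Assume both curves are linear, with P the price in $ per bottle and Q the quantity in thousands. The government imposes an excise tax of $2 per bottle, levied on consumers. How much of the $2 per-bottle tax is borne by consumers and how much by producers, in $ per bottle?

Consumers bear $1.6 per bottle; producers bear $0.4 per bottle.

Demand slope: (263 − 264)/(10 − 9) = -1, so Qd = 273 − P.
Supply slope: (254 − 262)/(4 − 6) = 4, so Qs = 4P + 238.
Without the tax, 273 − P = 4P + 238 gives 5P = 35, so P* = $7 and Q* = 266.
With the tax collected from consumers, demand (in seller-price terms) shifts: Qd = 273 − (P + 2).
Solving gives Q = 264.4 with consumers paying $8.6 and producers receiving $6.6 (the $2 wedge).
Burden on consumers: $1.6; on producers: $0.4. (They sum to $2.)
The less price-elastic side of the market bears the larger share of a per-unit tax.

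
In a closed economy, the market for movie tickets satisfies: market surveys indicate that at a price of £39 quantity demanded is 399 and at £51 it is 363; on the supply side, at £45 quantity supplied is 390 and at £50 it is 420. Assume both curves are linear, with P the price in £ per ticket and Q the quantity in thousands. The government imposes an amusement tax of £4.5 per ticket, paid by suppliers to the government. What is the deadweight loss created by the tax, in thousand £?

Demand slope: (363 − 399)/(51 − 39) = -3, so Qd = 516 − 3P.
Supply slope: (420 − 390)/(50 − 45) = 6, so Qs = 6P + 120.
Before the tax: set 516 − 3P = 6P + 120 → P* = £44, Q* = 384.
With the tax collected from suppliers, supply shifts: Qs = 6(P − 4.5) + 120.
Solving gives Q = 375 with consumers paying £47 and suppliers receiving £42.5 (the £4.5 wedge).
Quantity falls by |ΔQ| = |384 − 375| = 9.
DWL = ½ · t · |ΔQ| = ½ · 4.5 · 9 = £20.25.

Deadweight loss = £20.25 thousand.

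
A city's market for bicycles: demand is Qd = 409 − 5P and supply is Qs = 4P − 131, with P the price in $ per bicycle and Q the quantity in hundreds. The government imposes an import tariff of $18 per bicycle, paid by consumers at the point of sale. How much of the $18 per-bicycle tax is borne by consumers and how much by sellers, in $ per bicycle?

Before the tax: set 409 − 5P = 4P − 131 → P* = $60, Q* = 109.
With the tax collected from consumers, demand (in seller-price terms) shifts: Qd = 409 − 5(P + 18).
New equilibrium: consumers pay $68, sellers receive $50, Q = 69. (Wedge: Pb − Ps = 18.)
Burden on consumers: $8; on sellers: $10. (They sum to $18.)
The less price-elastic side of the market bears the larger share of a per-unit tax.

Consumers bear $8 per bicycle; sellers bear $10 per bicycle.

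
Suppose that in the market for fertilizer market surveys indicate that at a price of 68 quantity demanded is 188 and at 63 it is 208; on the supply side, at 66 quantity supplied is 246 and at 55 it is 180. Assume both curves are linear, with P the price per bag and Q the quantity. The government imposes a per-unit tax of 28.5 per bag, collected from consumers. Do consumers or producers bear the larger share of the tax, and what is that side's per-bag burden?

Consumers bear the larger share: 17.1 per bag.

Demand slope: (208 − 188)/(63 − 68) = -4, so Qd = 460 − 4P.
Supply slope: (180 − 246)/(55 − 66) = 6, so Qs = 6P − 150.
Without the tax, 460 − 4P = 6P − 150 gives 10P = 610, so P* = 61 and Q* = 216.
With the tax collected from consumers, demand (in seller-price terms) shifts: Qd = 460 − 4(P + 28.5).
Solving gives Q = 147.6 with consumers paying 78.1 and producers receiving 49.6 (the 28.5 wedge).
Per-bag burden: consumers 17.1, producers 11.4.
Consumers take the larger share because demand is less price-elastic here (demand slope 4 vs supply slope 6).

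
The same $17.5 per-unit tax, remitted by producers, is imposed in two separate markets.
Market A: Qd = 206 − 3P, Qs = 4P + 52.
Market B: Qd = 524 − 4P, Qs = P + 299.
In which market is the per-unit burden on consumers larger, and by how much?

Market A, by $6.5.

Market A: pre-tax P* = $22, Q* = 140; post-tax Q = 110; per-unit burden on consumers = $10.
Market B: pre-tax P* = $45, Q* = 344; post-tax Q = 330; per-unit burden on consumers = $3.5.
Difference: $10 vs $3.5 → market A is larger by $6.5.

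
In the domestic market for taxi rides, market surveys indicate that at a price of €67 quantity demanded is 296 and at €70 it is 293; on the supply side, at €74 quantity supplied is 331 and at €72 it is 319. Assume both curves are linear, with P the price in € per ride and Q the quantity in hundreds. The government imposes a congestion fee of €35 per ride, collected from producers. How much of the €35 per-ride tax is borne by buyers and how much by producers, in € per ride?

Buyers bear €30 per ride; producers bear €5 per ride.

Demand slope: (293 − 296)/(70 − 67) = -1, so Qd = 363 − P.
Supply slope: (319 − 331)/(72 − 74) = 6, so Qs = 6P − 113.
Without the tax, 363 − P = 6P − 113 gives 7P = 476, so P* = €68 and Q* = 295.
With the tax collected from producers, supply shifts: Qs = 6(P − 35) − 113.
Solving gives Q = 265 with buyers paying €98 and producers receiving €63 (the €35 wedge).
Burden on buyers: €30; on producers: €5. (They sum to €35.)
The less price-elastic side of the market bears the larger share of a per-unit tax.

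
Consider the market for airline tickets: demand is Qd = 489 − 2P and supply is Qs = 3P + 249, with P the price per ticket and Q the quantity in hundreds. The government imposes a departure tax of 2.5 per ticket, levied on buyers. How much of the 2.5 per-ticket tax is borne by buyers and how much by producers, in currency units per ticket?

Buyers bear 1.5 per ticket; producers bear 1 per ticket.

Before the tax: set 489 − 2P = 3P + 249 → P* = 48, Q* = 393.
With the tax collected from buyers, demand (in seller-price terms) shifts: Qd = 489 − 2(P + 2.5).
New equilibrium: buyers pay 49.5, producers receive 47, Q = 390. (Wedge: Pb − Ps = 2.5.)
Burden on buyers: 1.5; on producers: 1. (They sum to 2.5.)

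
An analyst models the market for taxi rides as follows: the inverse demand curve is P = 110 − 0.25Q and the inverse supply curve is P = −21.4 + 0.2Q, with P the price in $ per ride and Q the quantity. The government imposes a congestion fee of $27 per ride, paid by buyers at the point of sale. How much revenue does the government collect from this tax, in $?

Rewrite in direct form: Qd = 440 − 4P and Qs = 5P + 107.
Before the tax: set 440 − 4P = 5P + 107 → P* = $37, Q* = 292.
With the tax collected from buyers, demand (in seller-price terms) shifts: Qd = 440 − 4(P + 27).
Solving gives Q = 232 with buyers paying $52 and suppliers receiving $25 (the $27 wedge).
Revenue = t · Q = 27 · 232 = $6264.

Tax revenue = $6264.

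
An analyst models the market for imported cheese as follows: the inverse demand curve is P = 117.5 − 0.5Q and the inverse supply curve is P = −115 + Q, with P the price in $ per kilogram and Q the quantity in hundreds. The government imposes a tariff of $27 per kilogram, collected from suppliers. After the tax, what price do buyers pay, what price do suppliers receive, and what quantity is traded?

Rewrite in direct form: Qd = 235 − 2P and Qs = P + 115.
Without the tax, 235 − 2P = P + 115 gives 3P = 120, so P* = $40 and Q* = 155.
With the tax collected from suppliers, supply shifts: Qs = (P − 27) + 115.
New equilibrium: buyers pay $49, suppliers receive $22, Q = 137. (Wedge: Pb − Ps = 27.)
The less price-elastic side of the market bears the larger share of a per-unit tax.

Buyers pay $49; suppliers receive $22; quantity = 137.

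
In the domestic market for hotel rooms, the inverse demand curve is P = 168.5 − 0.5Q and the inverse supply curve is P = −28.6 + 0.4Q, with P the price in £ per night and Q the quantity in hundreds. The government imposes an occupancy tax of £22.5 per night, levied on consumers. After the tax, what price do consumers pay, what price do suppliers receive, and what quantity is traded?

Consumers pay £71.5; suppliers receive £49; quantity = 194.

Inverting to Q(P) form: Qd = 337 − 2P; Qs = 2.5P + 71.5.
Before the tax: set 337 − 2P = 2.5P + 71.5 → P* = £59, Q* = 219.
With the tax collected from consumers, demand (in seller-price terms) shifts: Qd = 337 − 2(P + 22.5).
Solving gives Q = 194 with consumers paying £71.5 and suppliers receiving £49 (the £22.5 wedge).
The less price-elastic side of the market bears the larger share of a per-unit tax.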